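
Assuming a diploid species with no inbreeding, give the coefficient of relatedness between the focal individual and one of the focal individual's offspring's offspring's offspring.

Each parent–offspring link contributes a factor of 1/2, and independent paths through distinct common ancestors add.
Three parent–offspring links: r = (1/2)^3 = 1/8.

0.125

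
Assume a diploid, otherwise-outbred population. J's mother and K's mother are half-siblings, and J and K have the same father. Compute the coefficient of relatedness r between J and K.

Wright's path rule: contributions from independent ancestry routes add.
J and K are related in two ways: half first cousins through their mothers (r = 1/16) and half-sibs through their shared father (r = 1/4).
r = 1/16 + 1/4 = 5/16 = 0.3125.

0.3125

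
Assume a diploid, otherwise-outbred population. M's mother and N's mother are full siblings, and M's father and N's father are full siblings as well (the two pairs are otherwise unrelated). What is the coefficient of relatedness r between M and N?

0.25

With two independent routes of shared ancestry, r is the sum of the two contributions.
M and N are related in two ways: first cousins through their mothers (r = 1/8) and first cousins through their fathers (r = 1/8) — i.e. double first cousins.
r = 1/8 + 1/8 = 0.25.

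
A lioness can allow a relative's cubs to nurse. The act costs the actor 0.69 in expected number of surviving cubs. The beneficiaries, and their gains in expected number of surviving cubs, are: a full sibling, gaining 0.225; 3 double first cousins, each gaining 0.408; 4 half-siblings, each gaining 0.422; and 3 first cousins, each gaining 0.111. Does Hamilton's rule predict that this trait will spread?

Hamilton's rule: the trait is favored when the sum of r·B over every recipient exceeds the actor's cost C.
r to a full sibling = 1/2 (full sibs share both parents — two paths of length 2: r = 2·(1/2)^2 = 1/2).
r to a double first cousin = 0.25 (double first cousins share both grandparent pairs — four paths of length 4: r = 4·(1/2)^4 = 1/4).
r to a half-sibling = 0.25 (half-sibs share one parent — one path of length 2: r = (1/2)^2 = 1/4).
r to a first cousin = 1/8 (first cousins share one grandparent pair — two paths of length 4: r = 2·(1/2)^4 = 1/8).
Summing one r·B term per recipient: 1·0.5·0.225 + 3·0.25·0.408 + 4·0.25·0.422 + 3·0.125·0.111 = 0.882125.
0.882125 > 0.69: the indirect benefit exceeds the cost.

Yes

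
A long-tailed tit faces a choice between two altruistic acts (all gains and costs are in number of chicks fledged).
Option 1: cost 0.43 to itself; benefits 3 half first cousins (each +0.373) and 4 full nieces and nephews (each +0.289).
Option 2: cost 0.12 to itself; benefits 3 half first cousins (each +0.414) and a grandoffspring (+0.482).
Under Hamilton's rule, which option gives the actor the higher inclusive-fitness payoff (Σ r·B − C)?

Option 2

Option 1: r to a half first cousin = 0.0625.
Option 1: r to a full niece or nephew = 0.25.
Option 1: Σ r·B − C = (3·0.0625·0.373 + 4·0.25·0.289) − 0.43 = -0.0710625.
Option 2: r to a half first cousin = 0.0625.
Option 2: r to a grandoffspring = 0.25.
Option 2: Σ r·B − C = (3·0.0625·0.414 + 1·0.25·0.482) − 0.12 = 0.078125.
Option 2 has the higher net inclusive-fitness payoff.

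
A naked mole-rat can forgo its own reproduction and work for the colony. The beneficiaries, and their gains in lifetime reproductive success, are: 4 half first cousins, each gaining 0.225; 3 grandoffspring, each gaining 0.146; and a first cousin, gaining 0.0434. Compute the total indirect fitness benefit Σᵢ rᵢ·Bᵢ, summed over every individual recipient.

0.171175

r to a half first cousin = 0.0625 (half first cousins share one grandparent — one path of length 4: r = (1/2)^4 = 1/16).
r to a grandoffspring = 0.25 (two parent–offspring links: r = (1/2)^2 = 1/4).
r to a first cousin = 0.125 (first cousins share one grandparent pair — two paths of length 4: r = 2·(1/2)^4 = 1/8).
Summing one r·B term per recipient: 4·0.0625·0.225 + 3·0.25·0.146 + 1·0.125·0.0434 = 0.171175.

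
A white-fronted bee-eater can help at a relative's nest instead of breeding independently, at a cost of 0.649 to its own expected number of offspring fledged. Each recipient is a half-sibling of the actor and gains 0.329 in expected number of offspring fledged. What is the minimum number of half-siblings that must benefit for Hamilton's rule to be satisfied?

r to a half-sibling = 0.25 (half-sibs share one parent — one path of length 2: r = (1/2)^2 = 1/4).
Hamilton's rule: n·r·B > C  ⇒  n > C/(r·B) = 0.649/(0.25·0.329) = 7.891.
The smallest integer exceeding 7.891 is 8.

8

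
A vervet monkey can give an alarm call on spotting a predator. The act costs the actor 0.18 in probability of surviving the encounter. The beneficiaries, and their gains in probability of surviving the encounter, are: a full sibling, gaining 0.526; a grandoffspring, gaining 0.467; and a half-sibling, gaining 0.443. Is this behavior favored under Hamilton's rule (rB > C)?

Hamilton's rule: the trait is favored when the sum of r·B over every recipient exceeds the actor's cost C.
r to a full sibling = 0.5 (full sibs share both parents — two paths of length 2: r = 2·(1/2)^2 = 1/2).
r to a grandoffspring = 1/4 (two parent–offspring links: r = (1/2)^2 = 1/4).
r to a half-sibling = 1/4 (half-sibs share one parent — one path of length 2: r = (1/2)^2 = 1/4).
Summing one r·B term per recipient: 1·0.5·0.526 + 1·0.25·0.467 + 1·0.25·0.443 = 0.4905.
0.4905 > 0.18: the indirect benefit exceeds the cost.

Yes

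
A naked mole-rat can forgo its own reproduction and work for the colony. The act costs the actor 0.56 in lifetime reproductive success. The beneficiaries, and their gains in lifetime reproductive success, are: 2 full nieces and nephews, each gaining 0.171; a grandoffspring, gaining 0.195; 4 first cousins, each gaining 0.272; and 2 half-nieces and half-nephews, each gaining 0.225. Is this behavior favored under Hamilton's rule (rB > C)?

No

Hamilton's rule: the trait is favored when the sum of r·B over every recipient exceeds the actor's cost C.
r to a full niece or nephew = 1/4 (full aunt/uncle↔niece/nephew: two paths of length 3 through the shared grandparent pair: r = 2·(1/2)^3 = 1/4).
r to a grandoffspring = 0.25 (two parent–offspring links: r = (1/2)^2 = 1/4).
r to a first cousin = 0.125 (first cousins share one grandparent pair — two paths of length 4: r = 2·(1/2)^4 = 1/8).
r to a half-niece or half-nephew = 0.125 (half-aunt/uncle↔niece/nephew: one path of length 3: r = (1/2)^3 = 1/8).
Summing one r·B term per recipient: 2·0.25·0.171 + 1·0.25·0.195 + 4·0.125·0.272 + 2·0.125·0.225 = 0.3265.
0.3265 < 0.56: the indirect benefit is less than the cost.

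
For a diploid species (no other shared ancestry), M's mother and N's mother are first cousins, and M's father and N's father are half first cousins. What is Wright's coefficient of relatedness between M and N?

0.046875

With two independent routes of shared ancestry, r is the sum of the two contributions.
M and N are related in two ways: second cousins through their mothers (r = 1/32) and half second cousins through their fathers (r = 1/64).
r = 1/32 + 1/64 = 0.046875.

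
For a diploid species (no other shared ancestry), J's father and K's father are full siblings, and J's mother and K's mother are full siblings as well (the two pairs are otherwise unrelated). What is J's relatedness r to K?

0.25

Independent pedigree routes through distinct common ancestors add.
J and K are related in two ways: first cousins through their fathers (r = 1/8) and first cousins through their mothers (r = 1/8) — i.e. double first cousins.
r = 1/8 + 1/8 = 0.25.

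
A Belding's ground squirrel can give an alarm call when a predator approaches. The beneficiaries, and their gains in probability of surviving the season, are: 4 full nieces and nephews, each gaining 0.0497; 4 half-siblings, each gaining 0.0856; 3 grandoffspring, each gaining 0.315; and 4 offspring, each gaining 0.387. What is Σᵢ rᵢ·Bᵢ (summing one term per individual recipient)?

1.14555

r to a full niece or nephew = 1/4 (full aunt/uncle↔niece/nephew: two paths of length 3 through the shared grandparent pair: r = 2·(1/2)^3 = 1/4).
r to a half-sibling = 0.25 (half-sibs share one parent — one path of length 2: r = (1/2)^2 = 1/4).
r to a grandoffspring = 1/4 (two parent–offspring links: r = (1/2)^2 = 1/4).
r to an offspring = 0.5 (one parent–offspring link: r = (1/2)^1 = 1/2).
Summing one r·B term per recipient: 4·0.25·0.0497 + 4·0.25·0.0856 + 3·0.25·0.315 + 4·0.5·0.387 = 1.14555.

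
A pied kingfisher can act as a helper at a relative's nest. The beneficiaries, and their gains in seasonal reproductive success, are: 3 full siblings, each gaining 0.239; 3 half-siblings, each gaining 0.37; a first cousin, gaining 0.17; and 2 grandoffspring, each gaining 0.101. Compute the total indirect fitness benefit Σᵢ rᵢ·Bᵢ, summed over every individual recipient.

r to a full sibling = 0.5 (full sibs share both parents — two paths of length 2: r = 2·(1/2)^2 = 1/2).
r to a half-sibling = 0.25 (half-sibs share one parent — one path of length 2: r = (1/2)^2 = 1/4).
r to a first cousin = 0.125 (first cousins share one grandparent pair — two paths of length 4: r = 2·(1/2)^4 = 1/8).
r to a grandoffspring = 1/4 (two parent–offspring links: r = (1/2)^2 = 1/4).
Summing one r·B term per recipient: 3·0.5·0.239 + 3·0.25·0.37 + 1·0.125·0.17 + 2·0.25·0.101 = 0.70775.

0.70775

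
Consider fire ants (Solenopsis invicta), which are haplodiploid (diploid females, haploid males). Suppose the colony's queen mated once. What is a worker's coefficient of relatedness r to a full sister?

0.75

Haplodiploid full sisters inherit their father's entire haploid genome identically (contributing 1/2) and on average half of their mother's contribution (1/2 · 1/2 = 1/4); r = 1/2 + 1/4 = 3/4.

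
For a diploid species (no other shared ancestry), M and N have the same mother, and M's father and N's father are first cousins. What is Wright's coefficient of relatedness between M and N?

0.28125

Relatedness sums over independent paths through distinct common ancestors.
M and N are related in two ways: half-sibs through their shared mother (r = 1/4) and second cousins through their fathers (r = 1/32).
r = 1/4 + 1/32 = 0.28125.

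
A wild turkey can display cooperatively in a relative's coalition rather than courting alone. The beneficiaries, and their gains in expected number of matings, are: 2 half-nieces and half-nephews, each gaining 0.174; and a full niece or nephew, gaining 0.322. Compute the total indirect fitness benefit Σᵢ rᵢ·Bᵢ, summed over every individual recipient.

0.124

r to a half-niece or half-nephew = 0.125 (half-aunt/uncle↔niece/nephew: one path of length 3: r = (1/2)^3 = 1/8).
r to a full niece or nephew = 1/4 (full aunt/uncle↔niece/nephew: two paths of length 3 through the shared grandparent pair: r = 2·(1/2)^3 = 1/4).
Summing one r·B term per recipient: 2·0.125·0.174 + 1·0.25·0.322 = 0.124.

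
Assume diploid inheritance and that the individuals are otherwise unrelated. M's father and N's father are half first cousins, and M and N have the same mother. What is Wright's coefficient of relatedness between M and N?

With two independent routes of shared ancestry, r is the sum of the two contributions.
M and N are related in two ways: half second cousins through their fathers (r = 1/64) and half-sibs through their shared mother (r = 1/4).
r = 1/64 + 1/4 = 17/64 = 0.265625.

0.265625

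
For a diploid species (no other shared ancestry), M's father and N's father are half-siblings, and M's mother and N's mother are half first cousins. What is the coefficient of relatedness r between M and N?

Wright's path rule: contributions from independent ancestry routes add.
M and N are related in two ways: half first cousins through their fathers (r = 1/16) and half second cousins through their mothers (r = 1/64).
r = 1/16 + 1/64 = 0.078125.

0.078125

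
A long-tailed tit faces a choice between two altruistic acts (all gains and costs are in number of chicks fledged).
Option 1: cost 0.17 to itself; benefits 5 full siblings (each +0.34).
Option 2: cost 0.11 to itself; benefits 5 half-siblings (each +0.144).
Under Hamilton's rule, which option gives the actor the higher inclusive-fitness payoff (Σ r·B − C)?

Option 1: r to a full sibling = 0.5.
Option 1: Σ r·B − C = (5·0.5·0.34) − 0.17 = 0.68.
Option 2: r to a half-sibling = 0.25.
Option 2: Σ r·B − C = (5·0.25·0.144) − 0.11 = 0.07.
Option 1 has the higher net inclusive-fitness payoff.

Option 1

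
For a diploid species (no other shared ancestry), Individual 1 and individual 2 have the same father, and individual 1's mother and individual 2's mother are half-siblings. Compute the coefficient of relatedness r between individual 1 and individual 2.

0.3125

Wright's path rule: contributions from independent ancestry routes add.
Individual 1 and individual 2 are related in two ways: half-sibs through their shared father (r = 1/4) and half first cousins through their mothers (r = 1/16).
r = 1/4 + 1/16 = 0.3125.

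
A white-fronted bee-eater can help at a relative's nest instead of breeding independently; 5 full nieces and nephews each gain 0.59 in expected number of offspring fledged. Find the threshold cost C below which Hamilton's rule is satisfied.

r to a full niece or nephew = 1/4 (full aunt/uncle↔niece/nephew: two paths of length 3 through the shared grandparent pair: r = 2·(1/2)^3 = 1/4).
Hamilton's rule: n·r·B > C, so the trait is favored while C < n·r·B = 5·0.25·0.59 = 0.7375.

0.7375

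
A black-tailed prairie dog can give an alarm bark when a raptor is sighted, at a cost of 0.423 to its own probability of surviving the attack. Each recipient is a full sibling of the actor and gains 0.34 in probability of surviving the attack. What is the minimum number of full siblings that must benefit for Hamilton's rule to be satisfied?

3

r to a full sibling = 0.5 (full sibs share both parents — two paths of length 2: r = 2·(1/2)^2 = 1/2).
Hamilton's rule: n·r·B > C  ⇒  n > C/(r·B) = 0.423/(0.5·0.34) = 2.488.
The smallest integer exceeding 2.488 is 3.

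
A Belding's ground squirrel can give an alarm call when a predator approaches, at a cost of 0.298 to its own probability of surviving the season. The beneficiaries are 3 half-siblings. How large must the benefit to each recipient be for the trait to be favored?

r to a half-sibling = 0.25 (half-sibs share one parent — one path of length 2: r = (1/2)^2 = 1/4).
Hamilton's rule with n recipients of equal r: n·r·B > C, so B > C/(n·r) = 0.298/(3·0.25) = 0.3973.

0.3973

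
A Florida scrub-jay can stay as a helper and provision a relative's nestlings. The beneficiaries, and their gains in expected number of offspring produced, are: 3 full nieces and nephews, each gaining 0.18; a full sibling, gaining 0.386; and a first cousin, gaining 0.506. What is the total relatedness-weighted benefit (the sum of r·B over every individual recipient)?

0.39125

r to a full niece or nephew = 0.25 (full aunt/uncle↔niece/nephew: two paths of length 3 through the shared grandparent pair: r = 2·(1/2)^3 = 1/4).
r to a full sibling = 1/2 (full sibs share both parents — two paths of length 2: r = 2·(1/2)^2 = 1/2).
r to a first cousin = 0.125 (first cousins share one grandparent pair — two paths of length 4: r = 2·(1/2)^4 = 1/8).
Summing one r·B term per recipient: 3·0.25·0.18 + 1·0.5·0.386 + 1·0.125·0.506 = 0.39125.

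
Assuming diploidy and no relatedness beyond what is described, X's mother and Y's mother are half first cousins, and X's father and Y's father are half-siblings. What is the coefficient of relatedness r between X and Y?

0.078125

With two independent routes of shared ancestry, r is the sum of the two contributions.
X and Y are related in two ways: half second cousins through their mothers (r = 1/64) and half first cousins through their fathers (r = 1/16).
r = 1/64 + 1/16 = 5/64 = 0.078125.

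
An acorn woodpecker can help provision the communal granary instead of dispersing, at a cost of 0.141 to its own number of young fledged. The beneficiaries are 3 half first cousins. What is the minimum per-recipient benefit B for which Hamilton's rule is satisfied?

0.752

r to a half first cousin = 0.0625 (half first cousins share one grandparent — one path of length 4: r = (1/2)^4 = 1/16).
Hamilton's rule with n recipients of equal r: n·r·B > C, so B > C/(n·r) = 0.141/(3·0.0625) = 0.752.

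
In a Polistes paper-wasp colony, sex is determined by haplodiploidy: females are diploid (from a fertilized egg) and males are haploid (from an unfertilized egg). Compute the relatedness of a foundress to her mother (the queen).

One meiotic link between diploid queen and diploid daughter: r = 1/2.

0.5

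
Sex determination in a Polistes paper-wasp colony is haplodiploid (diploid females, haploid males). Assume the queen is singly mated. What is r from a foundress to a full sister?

Haplodiploid full sisters inherit their father's entire haploid genome identically (contributing 1/2) and on average half of their mother's contribution (1/2 · 1/2 = 1/4); r = 1/2 + 1/4 = 3/4.

0.75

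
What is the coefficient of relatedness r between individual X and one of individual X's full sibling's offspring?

Each parent–offspring link contributes a factor of 1/2, and independent paths through distinct common ancestors add.
Full aunt/uncle↔niece/nephew: two paths of length 3 through the shared grandparent pair: r = 2·(1/2)^3 = 1/4.

0.25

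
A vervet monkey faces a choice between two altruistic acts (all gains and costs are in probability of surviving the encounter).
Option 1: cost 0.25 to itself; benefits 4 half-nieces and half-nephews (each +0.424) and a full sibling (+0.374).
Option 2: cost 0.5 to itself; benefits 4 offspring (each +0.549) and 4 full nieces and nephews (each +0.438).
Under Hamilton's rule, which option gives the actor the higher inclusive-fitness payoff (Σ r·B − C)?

Option 1: r to a half-niece or half-nephew = 0.125.
Option 1: r to a full sibling = 0.5.
Option 1: Σ r·B − C = (4·0.125·0.424 + 1·0.5·0.374) − 0.25 = 0.149.
Option 2: r to an offspring = 0.5.
Option 2: r to a full niece or nephew = 0.25.
Option 2: Σ r·B − C = (4·0.5·0.549 + 4·0.25·0.438) − 0.5 = 1.036.
Option 2 has the higher net inclusive-fitness payoff.

Option 2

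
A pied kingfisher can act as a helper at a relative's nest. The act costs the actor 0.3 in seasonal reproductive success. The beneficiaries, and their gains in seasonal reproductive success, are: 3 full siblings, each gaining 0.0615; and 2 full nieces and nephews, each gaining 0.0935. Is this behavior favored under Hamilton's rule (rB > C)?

Hamilton's rule: the trait is favored when the sum of r·B over every recipient exceeds the actor's cost C.
r to a full sibling = 0.5 (full sibs share both parents — two paths of length 2: r = 2·(1/2)^2 = 1/2).
r to a full niece or nephew = 0.25 (full aunt/uncle↔niece/nephew: two paths of length 3 through the shared grandparent pair: r = 2·(1/2)^3 = 1/4).
Summing one r·B term per recipient: 3·0.5·0.0615 + 2·0.25·0.0935 = 0.139.
0.139 < 0.3: the indirect benefit is less than the cost.

No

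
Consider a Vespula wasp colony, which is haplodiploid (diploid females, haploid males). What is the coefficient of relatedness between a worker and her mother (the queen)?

0.5

One meiotic link between diploid queen and diploid daughter: r = 1/2.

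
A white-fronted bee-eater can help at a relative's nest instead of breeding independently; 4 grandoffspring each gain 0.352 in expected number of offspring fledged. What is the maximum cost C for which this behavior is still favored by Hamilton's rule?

0.352

r to a grandoffspring = 0.25 (two parent–offspring links: r = (1/2)^2 = 1/4).
Hamilton's rule: n·r·B > C, so the trait is favored while C < n·r·B = 4·0.25·0.352 = 0.352.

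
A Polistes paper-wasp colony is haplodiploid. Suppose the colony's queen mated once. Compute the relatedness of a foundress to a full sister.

0.75

Haplodiploid full sisters inherit their father's entire haploid genome identically (contributing 1/2) and on average half of their mother's contribution (1/2 · 1/2 = 1/4); r = 1/2 + 1/4 = 3/4.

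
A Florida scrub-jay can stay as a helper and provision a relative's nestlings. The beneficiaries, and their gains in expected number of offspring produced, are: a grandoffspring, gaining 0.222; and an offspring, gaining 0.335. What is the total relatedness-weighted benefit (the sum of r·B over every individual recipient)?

r to a grandoffspring = 1/4 (two parent–offspring links: r = (1/2)^2 = 1/4).
r to an offspring = 0.5 (one parent–offspring link: r = (1/2)^1 = 1/2).
Summing one r·B term per recipient: 1·0.25·0.222 + 1·0.5·0.335 = 0.223.

0.223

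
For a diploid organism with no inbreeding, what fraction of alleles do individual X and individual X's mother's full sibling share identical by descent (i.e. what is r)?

0.25

Each parent–offspring link contributes a factor of 1/2, and independent paths through distinct common ancestors add.
Full aunt/uncle↔niece/nephew: two paths of length 3 through the shared grandparent pair: r = 2·(1/2)^3 = 1/4.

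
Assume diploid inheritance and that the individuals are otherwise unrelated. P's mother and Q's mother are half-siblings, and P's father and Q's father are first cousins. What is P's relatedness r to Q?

Wright's path rule: contributions from independent ancestry routes add.
P and Q are related in two ways: half first cousins through their mothers (r = 1/16) and second cousins through their fathers (r = 1/32).
r = 1/16 + 1/32 = 3/32 = 0.09375.

0.09375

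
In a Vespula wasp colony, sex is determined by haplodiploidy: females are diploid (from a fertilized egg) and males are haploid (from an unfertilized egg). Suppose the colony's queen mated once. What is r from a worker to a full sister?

0.75

Haplodiploid full sisters inherit their father's entire haploid genome identically (contributing 1/2) and on average half of their mother's contribution (1/2 · 1/2 = 1/4); r = 1/2 + 1/4 = 3/4.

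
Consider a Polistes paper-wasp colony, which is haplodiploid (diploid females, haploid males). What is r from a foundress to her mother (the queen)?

0.5

One meiotic link between diploid queen and diploid daughter: r = 1/2.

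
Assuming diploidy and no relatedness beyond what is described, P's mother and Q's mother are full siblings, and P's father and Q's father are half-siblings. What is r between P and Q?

With two independent routes of shared ancestry, r is the sum of the two contributions.
P and Q are related in two ways: first cousins through their mothers (r = 1/8) and half first cousins through their fathers (r = 1/16).
r = 1/8 + 1/16 = 3/16 = 0.1875.

0.1875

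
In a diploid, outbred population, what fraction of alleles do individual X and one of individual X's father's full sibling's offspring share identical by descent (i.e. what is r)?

Each parent–offspring link contributes a factor of 1/2, and independent paths through distinct common ancestors add.
First cousins share one grandparent pair — two paths of length 4: r = 2·(1/2)^4 = 1/8.

0.125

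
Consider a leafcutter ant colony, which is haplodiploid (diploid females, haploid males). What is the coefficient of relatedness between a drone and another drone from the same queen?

0.5

Haploid brothers each carry a random half of the queen's diploid genome, so on average they share half: r = 1/2.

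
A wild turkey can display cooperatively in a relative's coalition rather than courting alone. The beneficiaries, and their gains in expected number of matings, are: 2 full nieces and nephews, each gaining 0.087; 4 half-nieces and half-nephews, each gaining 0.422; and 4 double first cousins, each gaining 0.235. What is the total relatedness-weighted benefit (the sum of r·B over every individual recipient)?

r to a full niece or nephew = 1/4 (full aunt/uncle↔niece/nephew: two paths of length 3 through the shared grandparent pair: r = 2·(1/2)^3 = 1/4).
r to a half-niece or half-nephew = 1/8 (half-aunt/uncle↔niece/nephew: one path of length 3: r = (1/2)^3 = 1/8).
r to a double first cousin = 1/4 (double first cousins share both grandparent pairs — four paths of length 4: r = 4·(1/2)^4 = 1/4).
Summing one r·B term per recipient: 2·0.25·0.087 + 4·0.125·0.422 + 4·0.25·0.235 = 0.4895.

0.4895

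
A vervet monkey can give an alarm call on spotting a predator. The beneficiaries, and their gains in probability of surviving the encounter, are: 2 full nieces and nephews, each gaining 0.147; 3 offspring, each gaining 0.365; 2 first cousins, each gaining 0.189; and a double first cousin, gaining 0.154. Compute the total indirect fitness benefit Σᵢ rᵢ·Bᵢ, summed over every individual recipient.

0.70675

r to a full niece or nephew = 0.25 (full aunt/uncle↔niece/nephew: two paths of length 3 through the shared grandparent pair: r = 2·(1/2)^3 = 1/4).
r to an offspring = 0.5 (one parent–offspring link: r = (1/2)^1 = 1/2).
r to a first cousin = 0.125 (first cousins share one grandparent pair — two paths of length 4: r = 2·(1/2)^4 = 1/8).
r to a double first cousin = 1/4 (double first cousins share both grandparent pairs — four paths of length 4: r = 4·(1/2)^4 = 1/4).
Summing one r·B term per recipient: 2·0.25·0.147 + 3·0.5·0.365 + 2·0.125·0.189 + 1·0.25·0.154 = 0.70675.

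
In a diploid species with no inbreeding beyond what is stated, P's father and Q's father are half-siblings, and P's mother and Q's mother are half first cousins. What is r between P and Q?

Relatedness sums over independent paths through distinct common ancestors.
P and Q are related in two ways: half first cousins through their fathers (r = 1/16) and half second cousins through their mothers (r = 1/64).
r = 1/16 + 1/64 = 5/64 = 0.078125.

0.078125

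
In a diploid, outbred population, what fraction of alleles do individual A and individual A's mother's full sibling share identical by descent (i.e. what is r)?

0.25

Each parent–offspring link contributes a factor of 1/2, and independent paths through distinct common ancestors add.
Full aunt/uncle↔niece/nephew: two paths of length 3 through the shared grandparent pair: r = 2·(1/2)^3 = 1/4.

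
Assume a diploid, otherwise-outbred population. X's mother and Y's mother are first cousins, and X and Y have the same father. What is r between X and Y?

0.28125

Wright's path rule: contributions from independent ancestry routes add.
X and Y are related in two ways: second cousins through their mothers (r = 1/32) and half-sibs through their shared father (r = 1/4).
r = 1/32 + 1/4 = 0.28125.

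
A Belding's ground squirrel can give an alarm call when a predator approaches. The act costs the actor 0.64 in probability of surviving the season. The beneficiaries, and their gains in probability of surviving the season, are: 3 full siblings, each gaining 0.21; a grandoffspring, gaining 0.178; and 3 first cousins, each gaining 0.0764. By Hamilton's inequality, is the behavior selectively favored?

Hamilton's rule: the trait is favored when the sum of r·B over every recipient exceeds the actor's cost C.
r to a full sibling = 1/2 (full sibs share both parents — two paths of length 2: r = 2·(1/2)^2 = 1/2).
r to a grandoffspring = 0.25 (two parent–offspring links: r = (1/2)^2 = 1/4).
r to a first cousin = 1/8 (first cousins share one grandparent pair — two paths of length 4: r = 2·(1/2)^4 = 1/8).
Summing one r·B term per recipient: 3·0.5·0.21 + 1·0.25·0.178 + 3·0.125·0.0764 = 0.38815.
0.38815 < 0.64: the indirect benefit is less than the cost.

No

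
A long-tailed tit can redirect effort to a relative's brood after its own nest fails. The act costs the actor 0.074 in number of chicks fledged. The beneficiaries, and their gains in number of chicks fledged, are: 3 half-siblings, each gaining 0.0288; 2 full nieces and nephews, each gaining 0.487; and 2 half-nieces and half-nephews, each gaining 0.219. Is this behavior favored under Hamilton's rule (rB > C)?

Yes

Hamilton's rule: the trait is favored when the sum of r·B over every recipient exceeds the actor's cost C.
r to a half-sibling = 0.25 (half-sibs share one parent — one path of length 2: r = (1/2)^2 = 1/4).
r to a full niece or nephew = 1/4 (full aunt/uncle↔niece/nephew: two paths of length 3 through the shared grandparent pair: r = 2·(1/2)^3 = 1/4).
r to a half-niece or half-nephew = 1/8 (half-aunt/uncle↔niece/nephew: one path of length 3: r = (1/2)^3 = 1/8).
Summing one r·B term per recipient: 3·0.25·0.0288 + 2·0.25·0.487 + 2·0.125·0.219 = 0.31985.
0.31985 > 0.074: the indirect benefit exceeds the cost.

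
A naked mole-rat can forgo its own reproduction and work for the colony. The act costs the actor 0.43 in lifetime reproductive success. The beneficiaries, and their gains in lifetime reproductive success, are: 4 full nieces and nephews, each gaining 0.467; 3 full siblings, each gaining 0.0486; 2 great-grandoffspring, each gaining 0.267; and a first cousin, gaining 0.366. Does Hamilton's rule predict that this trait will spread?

Hamilton's rule: the trait is favored when the sum of r·B over every recipient exceeds the actor's cost C.
r to a full niece or nephew = 0.25 (full aunt/uncle↔niece/nephew: two paths of length 3 through the shared grandparent pair: r = 2·(1/2)^3 = 1/4).
r to a full sibling = 1/2 (full sibs share both parents — two paths of length 2: r = 2·(1/2)^2 = 1/2).
r to a great-grandoffspring = 1/8 (three parent–offspring links: r = (1/2)^3 = 1/8).
r to a first cousin = 0.125 (first cousins share one grandparent pair — two paths of length 4: r = 2·(1/2)^4 = 1/8).
Summing one r·B term per recipient: 4·0.25·0.467 + 3·0.5·0.0486 + 2·0.125·0.267 + 1·0.125·0.366 = 0.6524.
0.6524 > 0.43: the indirect benefit exceeds the cost.

Yes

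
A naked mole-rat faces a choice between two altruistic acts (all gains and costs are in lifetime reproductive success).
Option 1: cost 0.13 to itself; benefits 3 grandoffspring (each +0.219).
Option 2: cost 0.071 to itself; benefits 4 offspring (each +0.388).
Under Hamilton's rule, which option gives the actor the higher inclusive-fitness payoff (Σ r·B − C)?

Option 2

Option 1: r to a grandoffspring = 0.25.
Option 1: Σ r·B − C = (3·0.25·0.219) − 0.13 = 0.03425.
Option 2: r to an offspring = 0.5.
Option 2: Σ r·B − C = (4·0.5·0.388) − 0.071 = 0.705.
Option 2 has the higher net inclusive-fitness payoff.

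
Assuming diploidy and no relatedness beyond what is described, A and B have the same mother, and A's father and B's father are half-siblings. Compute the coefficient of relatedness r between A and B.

0.3125

Wright's path rule: contributions from independent ancestry routes add.
A and B are related in two ways: half-sibs through their shared mother (r = 1/4) and half first cousins through their fathers (r = 1/16).
r = 1/4 + 1/16 = 5/16 = 0.3125.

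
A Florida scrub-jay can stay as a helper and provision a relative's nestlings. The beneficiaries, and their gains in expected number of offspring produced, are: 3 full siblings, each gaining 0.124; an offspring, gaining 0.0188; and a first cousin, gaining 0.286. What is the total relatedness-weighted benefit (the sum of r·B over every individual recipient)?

r to a full sibling = 1/2 (full sibs share both parents — two paths of length 2: r = 2·(1/2)^2 = 1/2).
r to an offspring = 0.5 (one parent–offspring link: r = (1/2)^1 = 1/2).
r to a first cousin = 1/8 (first cousins share one grandparent pair — two paths of length 4: r = 2·(1/2)^4 = 1/8).
Summing one r·B term per recipient: 3·0.5·0.124 + 1·0.5·0.0188 + 1·0.125·0.286 = 0.23115.

0.23115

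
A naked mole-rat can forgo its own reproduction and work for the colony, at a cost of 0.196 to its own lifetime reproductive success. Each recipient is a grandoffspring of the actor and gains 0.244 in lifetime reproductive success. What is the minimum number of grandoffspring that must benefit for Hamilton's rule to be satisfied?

r to a grandoffspring = 0.25 (two parent–offspring links: r = (1/2)^2 = 1/4).
Hamilton's rule: n·r·B > C  ⇒  n > C/(r·B) = 0.196/(0.25·0.244) = 3.213.
The smallest integer exceeding 3.213 is 4.

4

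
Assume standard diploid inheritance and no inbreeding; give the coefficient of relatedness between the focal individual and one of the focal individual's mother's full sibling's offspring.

0.125

Each parent–offspring link contributes a factor of 1/2, and independent paths through distinct common ancestors add.
First cousins share one grandparent pair — two paths of length 4: r = 2·(1/2)^4 = 1/8.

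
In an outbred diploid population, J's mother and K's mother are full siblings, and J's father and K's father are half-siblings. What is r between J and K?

Wright's path rule: contributions from independent ancestry routes add.
J and K are related in two ways: first cousins through their mothers (r = 1/8) and half first cousins through their fathers (r = 1/16).
r = 1/8 + 1/16 = 0.1875.

0.1875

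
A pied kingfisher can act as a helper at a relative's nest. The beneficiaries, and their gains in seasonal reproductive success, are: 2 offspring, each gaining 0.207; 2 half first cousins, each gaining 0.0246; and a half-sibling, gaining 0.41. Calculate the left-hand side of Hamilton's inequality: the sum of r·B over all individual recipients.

r to an offspring = 0.5 (one parent–offspring link: r = (1/2)^1 = 1/2).
r to a half first cousin = 0.0625 (half first cousins share one grandparent — one path of length 4: r = (1/2)^4 = 1/16).
r to a half-sibling = 1/4 (half-sibs share one parent — one path of length 2: r = (1/2)^2 = 1/4).
Summing one r·B term per recipient: 2·0.5·0.207 + 2·0.0625·0.0246 + 1·0.25·0.41 = 0.312575.

0.312575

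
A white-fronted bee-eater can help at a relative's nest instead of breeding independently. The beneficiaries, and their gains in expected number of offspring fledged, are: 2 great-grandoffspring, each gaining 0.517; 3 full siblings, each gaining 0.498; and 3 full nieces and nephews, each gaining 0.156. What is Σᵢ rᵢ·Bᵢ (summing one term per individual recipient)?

r to a great-grandoffspring = 0.125 (three parent–offspring links: r = (1/2)^3 = 1/8).
r to a full sibling = 1/2 (full sibs share both parents — two paths of length 2: r = 2·(1/2)^2 = 1/2).
r to a full niece or nephew = 0.25 (full aunt/uncle↔niece/nephew: two paths of length 3 through the shared grandparent pair: r = 2·(1/2)^3 = 1/4).
Summing one r·B term per recipient: 2·0.125·0.517 + 3·0.5·0.498 + 3·0.25·0.156 = 0.99325.

0.99325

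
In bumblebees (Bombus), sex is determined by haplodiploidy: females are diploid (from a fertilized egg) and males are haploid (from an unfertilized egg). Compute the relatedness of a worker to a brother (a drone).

0.25

Her haploid brother carries none of their father's genes and a random half of their mother's genome; that half matches the maternal half of her own genome with probability 1/2: r = 1/2 · 1/2 = 1/4.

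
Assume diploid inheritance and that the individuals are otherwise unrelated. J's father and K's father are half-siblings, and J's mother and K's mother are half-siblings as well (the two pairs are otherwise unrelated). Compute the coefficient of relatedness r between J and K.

Relatedness sums over independent paths through distinct common ancestors.
J and K are related in two ways: half first cousins through their fathers (r = 1/16) and half first cousins through their mothers (r = 1/16).
r = 1/16 + 1/16 = 1/8 = 0.125.

0.125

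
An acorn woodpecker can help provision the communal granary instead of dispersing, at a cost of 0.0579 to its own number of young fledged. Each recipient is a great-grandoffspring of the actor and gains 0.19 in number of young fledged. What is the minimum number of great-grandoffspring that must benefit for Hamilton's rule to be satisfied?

3

r to a great-grandoffspring = 0.125 (three parent–offspring links: r = (1/2)^3 = 1/8).
Hamilton's rule: n·r·B > C  ⇒  n > C/(r·B) = 0.0579/(0.125·0.19) = 2.438.
The smallest integer exceeding 2.438 is 3.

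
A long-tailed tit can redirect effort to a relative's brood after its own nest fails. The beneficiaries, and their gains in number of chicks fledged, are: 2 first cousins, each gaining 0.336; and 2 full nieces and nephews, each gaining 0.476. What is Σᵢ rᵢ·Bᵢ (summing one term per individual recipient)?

0.322

r to a first cousin = 0.125 (first cousins share one grandparent pair — two paths of length 4: r = 2·(1/2)^4 = 1/8).
r to a full niece or nephew = 1/4 (full aunt/uncle↔niece/nephew: two paths of length 3 through the shared grandparent pair: r = 2·(1/2)^3 = 1/4).
Summing one r·B term per recipient: 2·0.125·0.336 + 2·0.25·0.476 = 0.322.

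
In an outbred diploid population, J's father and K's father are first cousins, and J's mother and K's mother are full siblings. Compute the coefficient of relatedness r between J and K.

0.15625

Relatedness sums over independent paths through distinct common ancestors.
J and K are related in two ways: second cousins through their fathers (r = 1/32) and first cousins through their mothers (r = 1/8).
r = 1/32 + 1/8 = 5/32 = 0.15625.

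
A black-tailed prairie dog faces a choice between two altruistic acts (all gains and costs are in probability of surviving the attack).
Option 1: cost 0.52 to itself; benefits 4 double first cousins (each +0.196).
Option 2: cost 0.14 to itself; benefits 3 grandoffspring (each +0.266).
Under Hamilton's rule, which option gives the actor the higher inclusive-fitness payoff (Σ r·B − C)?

Option 1: r to a double first cousin = 0.25.
Option 1: Σ r·B − C = (4·0.25·0.196) − 0.52 = -0.324.
Option 2: r to a grandoffspring = 0.25.
Option 2: Σ r·B − C = (3·0.25·0.266) − 0.14 = 0.0595.
Option 2 has the higher net inclusive-fitness payoff.

Option 2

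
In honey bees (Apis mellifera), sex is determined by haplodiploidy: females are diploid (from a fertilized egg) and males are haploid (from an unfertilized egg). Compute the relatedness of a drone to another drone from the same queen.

0.5

Haploid brothers each carry a random half of the queen's diploid genome, so on average they share half: r = 1/2.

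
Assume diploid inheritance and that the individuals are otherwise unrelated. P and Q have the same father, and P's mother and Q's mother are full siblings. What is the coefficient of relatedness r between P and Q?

0.375

Independent pedigree routes through distinct common ancestors add.
P and Q are related in two ways: half-sibs through their shared father (r = 1/4) and first cousins through their mothers (r = 1/8).
r = 1/4 + 1/8 = 0.375.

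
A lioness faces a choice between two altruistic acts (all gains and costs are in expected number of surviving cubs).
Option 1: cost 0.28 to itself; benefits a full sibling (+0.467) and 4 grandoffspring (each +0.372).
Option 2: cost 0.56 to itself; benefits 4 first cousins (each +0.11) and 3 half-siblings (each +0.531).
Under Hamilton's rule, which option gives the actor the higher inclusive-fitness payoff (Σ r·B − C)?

Option 1

Option 1: r to a full sibling = 0.5.
Option 1: r to a grandoffspring = 0.25.
Option 1: Σ r·B − C = (1·0.5·0.467 + 4·0.25·0.372) − 0.28 = 0.3255.
Option 2: r to a first cousin = 0.125.
Option 2: r to a half-sibling = 0.25.
Option 2: Σ r·B − C = (4·0.125·0.11 + 3·0.25·0.531) − 0.56 = -0.10675.
Option 1 has the higher net inclusive-fitness payoff.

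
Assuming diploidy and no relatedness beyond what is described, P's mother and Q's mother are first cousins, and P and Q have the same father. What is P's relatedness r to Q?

0.28125

Relatedness sums over independent paths through distinct common ancestors.
P and Q are related in two ways: second cousins through their mothers (r = 1/32) and half-sibs through their shared father (r = 1/4).
r = 1/32 + 1/4 = 9/32 = 0.28125.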